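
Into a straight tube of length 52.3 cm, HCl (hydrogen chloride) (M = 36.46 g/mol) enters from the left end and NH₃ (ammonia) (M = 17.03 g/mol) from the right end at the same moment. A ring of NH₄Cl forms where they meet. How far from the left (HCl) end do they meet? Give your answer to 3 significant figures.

Graham's law gives d_HCl/d_NH₃ = rate_HCl/rate_NH₃ = √(M_NH₃/M_HCl) = √(17.03/36.46) = 0.6834.
With d_HCl + d_NH₃ = 52.3 cm, d_NH₃ = 52.3/(1 + 0.6834) = 31.07 cm.
d_HCl = 52.3 − 31.07 = 21.2 cm.

21.2 cm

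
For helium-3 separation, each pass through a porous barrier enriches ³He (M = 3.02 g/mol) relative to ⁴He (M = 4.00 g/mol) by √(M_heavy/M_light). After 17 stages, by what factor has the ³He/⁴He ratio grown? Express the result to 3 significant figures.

After 17 stages the ratio has grown by (√(4.00/3.02))^17 = (4.00/3.02)^(17/2).
= 1.32450^(17/2) = 10.9.

10.9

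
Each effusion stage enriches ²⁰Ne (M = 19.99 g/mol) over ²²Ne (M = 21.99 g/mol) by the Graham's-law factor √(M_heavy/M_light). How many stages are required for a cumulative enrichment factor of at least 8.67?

Per stage α = (21.99/19.99)^(1/2) = 1.10005^0.5, giving ln α = 0.04768.
Need α^N ≥ 8.67 ⇒ N ≥ ln(8.67) / ln α = 2.160 / 0.04768 = 45.30.
Rounding up, N = 46 stages.

46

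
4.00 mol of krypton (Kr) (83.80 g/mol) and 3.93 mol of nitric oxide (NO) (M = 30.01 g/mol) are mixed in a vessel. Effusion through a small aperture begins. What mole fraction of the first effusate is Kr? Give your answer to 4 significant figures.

The effusion rate of species i is ∝ p_i/√M_i ∝ n_i/√M_i.
Mole fraction of Kr in the effusate = (n_Kr/√M_Kr) / (n_Kr/√M_Kr + n_NO/√M_NO)
= (4.00/√83.80) / (4.00/√83.80 + 3.93/√30.01) = 0.4370/(0.4370 + 0.7174) = 0.3785.

0.3785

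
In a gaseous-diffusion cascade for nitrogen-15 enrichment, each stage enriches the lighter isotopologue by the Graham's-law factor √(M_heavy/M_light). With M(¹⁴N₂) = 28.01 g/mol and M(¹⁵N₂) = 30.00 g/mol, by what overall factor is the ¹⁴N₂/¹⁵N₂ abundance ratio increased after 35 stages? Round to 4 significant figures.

3.324

Overall factor = α^35 with α = √(30.00/28.01), i.e. (30.00/28.01)^(35/2).
= 1.07105^(35/2) = 3.324.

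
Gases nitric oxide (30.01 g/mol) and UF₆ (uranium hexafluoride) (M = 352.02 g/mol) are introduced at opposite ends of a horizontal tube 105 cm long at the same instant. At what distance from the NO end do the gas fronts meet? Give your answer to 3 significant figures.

81.3 cm

Graham's law gives d_NO/d_UF₆ = rate_NO/rate_UF₆ = √(M_UF₆/M_NO) = √(352.02/30.01) = 3.425.
With d_NO + d_UF₆ = 105 cm, d_UF₆ = 105/(1 + 3.425) = 23.73 cm.
d_NO = 105 − 23.73 = 81.3 cm.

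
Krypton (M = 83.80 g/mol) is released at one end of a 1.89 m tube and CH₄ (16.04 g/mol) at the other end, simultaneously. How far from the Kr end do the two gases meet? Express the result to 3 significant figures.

0.575 m

In equal time, each gas travels a distance ∝ its rate ∝ 1/√M, so d_Kr/d_CH₄ = √(M_CH₄/M_Kr) = √(16.04/83.80) = 0.4375.
With d_Kr + d_CH₄ = 1.89 m, d_CH₄ = 1.89/(1 + 0.4375) = 1.315 m.
d_Kr = 1.89 − 1.315 = 0.575 m.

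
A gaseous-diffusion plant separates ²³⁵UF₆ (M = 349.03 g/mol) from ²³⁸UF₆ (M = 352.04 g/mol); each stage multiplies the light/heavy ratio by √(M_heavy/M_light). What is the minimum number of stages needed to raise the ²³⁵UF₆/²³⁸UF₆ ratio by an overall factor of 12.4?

587

Single-stage factor α = √(352.04/349.03), so ln α = ½ ln(1.00862) = 0.004293.
Need α^N ≥ 12.4 ⇒ N ≥ ln(12.4) / ln α = 2.518 / 0.004293 = 586.40.
So at least 587 stages are needed.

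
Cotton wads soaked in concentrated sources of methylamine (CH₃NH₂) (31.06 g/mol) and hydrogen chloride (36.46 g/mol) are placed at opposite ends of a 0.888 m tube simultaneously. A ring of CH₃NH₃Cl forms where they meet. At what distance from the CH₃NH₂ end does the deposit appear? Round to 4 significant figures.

0.4618 m

The fronts meet when d_CH₃NH₂ + d_HCl = L with d_CH₃NH₂/d_HCl = √(M_HCl/M_CH₃NH₂) (Graham's law). Here √(M_HCl/M_CH₃NH₂) = √(36.46/31.06) = 1.083.
With d_CH₃NH₂ + d_HCl = 0.888 m, d_HCl = 0.888/(1 + 1.083) = 0.4262 m.
d_CH₃NH₂ = 0.888 − 0.4262 = 0.4618 m.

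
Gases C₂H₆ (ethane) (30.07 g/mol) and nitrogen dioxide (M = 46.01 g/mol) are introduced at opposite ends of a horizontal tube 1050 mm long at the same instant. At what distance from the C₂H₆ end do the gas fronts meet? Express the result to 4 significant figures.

Graham's law gives d_C₂H₆/d_NO₂ = rate_C₂H₆/rate_NO₂ = √(M_NO₂/M_C₂H₆) = √(46.01/30.07) = 1.237.
With d_C₂H₆ + d_NO₂ = 1050 mm, d_NO₂ = 1050/(1 + 1.237) = 469.4 mm.
d_C₂H₆ = 1050 − 469.4 = 580.6 mm.

580.6 mm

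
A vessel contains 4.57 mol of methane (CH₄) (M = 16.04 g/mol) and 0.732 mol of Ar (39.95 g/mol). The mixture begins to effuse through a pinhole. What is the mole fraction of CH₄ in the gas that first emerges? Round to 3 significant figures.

Rate_i ∝ x_i/√M_i (Graham's law weighted by mole fraction), so the effusate composition follows n_i/√M_i.
So x_CH₄ in the escaping gas = (n_CH₄/√M_CH₄) / Σ(n_i/√M_i)
= (4.57/√16.04) / (4.57/√16.04 + 0.732/√39.95) = 1.141/(1.141 + 0.1158) = 0.908.

0.908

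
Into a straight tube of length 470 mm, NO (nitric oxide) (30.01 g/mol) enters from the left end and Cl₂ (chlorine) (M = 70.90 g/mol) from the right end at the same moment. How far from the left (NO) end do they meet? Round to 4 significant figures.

284.7 mm

The fronts meet when d_NO + d_Cl₂ = L with d_NO/d_Cl₂ = √(M_Cl₂/M_NO) (Graham's law). Here √(M_Cl₂/M_NO) = √(70.90/30.01) = 1.537.
With d_NO + d_Cl₂ = 470 mm, d_Cl₂ = 470/(1 + 1.537) = 185.3 mm.
d_NO = 470 − 185.3 = 284.7 mm.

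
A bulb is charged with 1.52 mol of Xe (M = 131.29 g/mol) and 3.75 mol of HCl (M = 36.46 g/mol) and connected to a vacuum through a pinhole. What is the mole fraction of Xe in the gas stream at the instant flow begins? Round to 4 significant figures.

0.1760

Rate_i ∝ x_i/√M_i (Graham's law weighted by mole fraction), so the effusate composition follows n_i/√M_i.
So x_Xe in the escaping gas = (n_Xe/√M_Xe) / Σ(n_i/√M_i)
= (1.52/√131.29) / (1.52/√131.29 + 3.75/√36.46) = 0.1327/(0.1327 + 0.6210) = 0.1760.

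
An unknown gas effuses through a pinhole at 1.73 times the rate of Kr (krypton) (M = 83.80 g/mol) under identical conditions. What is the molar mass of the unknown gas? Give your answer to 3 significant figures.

From Graham's law, rate_X/rate_Kr = √(M_Kr/M_X).
1.73 = √(83.80/M_X)
M_X = 83.80 / 1.73² = 83.80 / 2.993 = 28.0 g/mol

28.0 g/mol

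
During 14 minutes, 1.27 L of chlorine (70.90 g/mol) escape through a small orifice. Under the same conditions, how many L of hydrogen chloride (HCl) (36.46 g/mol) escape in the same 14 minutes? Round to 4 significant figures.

By Graham's law, rate_HCl/rate_Cl₂ = √(M_Cl₂/M_HCl) = √(70.90/36.46) = √1.945 = 1.394.
So the volume for HCl is 1.27 × 1.394 = 1.771 L.

1.771 L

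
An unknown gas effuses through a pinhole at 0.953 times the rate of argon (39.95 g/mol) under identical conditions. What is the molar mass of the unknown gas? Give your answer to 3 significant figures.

Graham's law gives rate_X/rate_Ar = √(M_Ar/M_X).
0.953 = √(39.95/M_X)
M_X = 39.95 / 0.953² = 39.95 / 0.9082 = 44.0 g/mol

44.0 g/mol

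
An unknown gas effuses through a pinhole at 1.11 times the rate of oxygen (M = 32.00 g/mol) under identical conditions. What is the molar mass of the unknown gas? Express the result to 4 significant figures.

Since effusion rate ∝ 1/√M, rate_X/rate_O₂ = √(M_O₂/M_X).
1.11 = √(32.00/M_X)
M_X = 32.00 / 1.11² = 32.00 / 1.232 = 25.97 g/mol

25.97 g/mol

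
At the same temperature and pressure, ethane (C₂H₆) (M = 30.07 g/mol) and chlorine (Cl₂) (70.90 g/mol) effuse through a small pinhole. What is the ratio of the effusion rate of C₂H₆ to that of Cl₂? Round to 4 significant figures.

Graham's law gives rate_C₂H₆/rate_Cl₂ = √(M_Cl₂/M_C₂H₆) = √(70.90/30.07) = √2.358 = 1.536.

1.536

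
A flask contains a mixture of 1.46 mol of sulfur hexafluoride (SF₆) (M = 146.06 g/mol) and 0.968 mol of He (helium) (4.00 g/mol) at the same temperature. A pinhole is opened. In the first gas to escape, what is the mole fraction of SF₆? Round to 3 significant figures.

Effusion rate of each component ∝ n_i/√M_i (partial pressure × 1/√M).
Mole fraction of SF₆ in the effusate = (n_SF₆/√M_SF₆) / (n_SF₆/√M_SF₆ + n_He/√M_He)
= (1.46/√146.06) / (1.46/√146.06 + 0.968/√4.00) = 0.1208/(0.1208 + 0.4840) = 0.200.

0.200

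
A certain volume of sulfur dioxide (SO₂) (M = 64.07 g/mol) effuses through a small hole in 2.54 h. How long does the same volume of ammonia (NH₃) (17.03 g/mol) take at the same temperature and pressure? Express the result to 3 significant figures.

Since effusion rate ∝ 1/√M, t_NH₃/t_SO₂ = √(M_NH₃/M_SO₂) = √(17.03/64.07) = √0.2658 = 0.5156.
So the time for NH₃ is 2.54 × 0.5156 = 1.31 h.

1.31 h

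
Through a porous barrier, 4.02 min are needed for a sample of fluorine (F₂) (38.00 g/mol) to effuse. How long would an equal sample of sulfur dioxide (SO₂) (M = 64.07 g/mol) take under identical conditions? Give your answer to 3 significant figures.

By Graham's law, t_SO₂/t_F₂ = √(M_SO₂/M_F₂) = √(64.07/38.00) = √1.686 = 1.298.
So the time for SO₂ is 4.02 × 1.298 = 5.22 min.

5.22 min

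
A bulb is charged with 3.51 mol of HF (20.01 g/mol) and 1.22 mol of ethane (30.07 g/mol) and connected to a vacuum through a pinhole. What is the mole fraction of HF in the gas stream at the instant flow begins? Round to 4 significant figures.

0.7791

The effusion rate of species i is ∝ p_i/√M_i ∝ n_i/√M_i.
So x_HF in the escaping gas = (n_HF/√M_HF) / Σ(n_i/√M_i)
= (3.51/√20.01) / (3.51/√20.01 + 1.22/√30.07) = 0.7847/(0.7847 + 0.2225) = 0.7791.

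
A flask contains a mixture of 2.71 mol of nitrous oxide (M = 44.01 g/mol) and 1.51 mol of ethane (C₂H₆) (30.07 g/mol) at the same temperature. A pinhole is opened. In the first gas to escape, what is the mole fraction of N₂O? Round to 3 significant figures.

Each component's effusion rate ∝ (its partial pressure)·(1/√M) ∝ n_i/√M_i.
Mole fraction of N₂O in the effusate = (n_N₂O/√M_N₂O) / (n_N₂O/√M_N₂O + n_C₂H₆/√M_C₂H₆)
= (2.71/√44.01) / (2.71/√44.01 + 1.51/√30.07) = 0.4085/(0.4085 + 0.2754) = 0.597.

0.597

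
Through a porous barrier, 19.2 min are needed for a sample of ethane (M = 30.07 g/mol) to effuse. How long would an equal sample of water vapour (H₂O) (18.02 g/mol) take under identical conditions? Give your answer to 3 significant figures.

From Graham's law, t_H₂O/t_C₂H₆ = √(M_H₂O/M_C₂H₆) = √(18.02/30.07) = √0.5993 = 0.7741.
So the time for H₂O is 19.2 × 0.7741 = 14.9 min.

14.9 min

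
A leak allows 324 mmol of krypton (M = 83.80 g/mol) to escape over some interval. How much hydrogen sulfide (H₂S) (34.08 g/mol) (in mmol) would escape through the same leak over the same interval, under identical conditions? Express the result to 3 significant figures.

Since effusion rate ∝ 1/√M, rate_H₂S/rate_Kr = √(M_Kr/M_H₂S) = √(83.80/34.08) = √2.459 = 1.568.
So the amount for H₂S is 324 × 1.568 = 508 mmol.

508 mmol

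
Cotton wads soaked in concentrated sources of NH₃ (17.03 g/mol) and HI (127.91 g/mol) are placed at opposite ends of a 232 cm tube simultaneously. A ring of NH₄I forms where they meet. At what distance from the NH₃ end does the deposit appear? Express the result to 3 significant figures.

170 cm

Graham's law gives d_NH₃/d_HI = rate_NH₃/rate_HI = √(M_HI/M_NH₃) = √(127.91/17.03) = 2.741.
With d_NH₃ + d_HI = 232 cm, d_HI = 232/(1 + 2.741) = 62.02 cm.
d_NH₃ = 232 − 62.02 = 170 cm.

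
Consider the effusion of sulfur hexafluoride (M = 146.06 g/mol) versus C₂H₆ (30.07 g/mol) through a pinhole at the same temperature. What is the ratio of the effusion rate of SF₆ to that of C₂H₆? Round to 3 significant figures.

From Graham's law, rate_SF₆/rate_C₂H₆ = √(M_C₂H₆/M_SF₆) = √(30.07/146.06) = √0.2059 = 0.454.

0.454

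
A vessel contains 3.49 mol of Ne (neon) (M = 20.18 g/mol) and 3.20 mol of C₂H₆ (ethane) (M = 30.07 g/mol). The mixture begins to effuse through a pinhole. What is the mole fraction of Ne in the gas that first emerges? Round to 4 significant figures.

0.5711

The effusion rate of species i is ∝ p_i/√M_i ∝ n_i/√M_i.
Mole fraction of Ne in the effusate = (n_Ne/√M_Ne) / (n_Ne/√M_Ne + n_C₂H₆/√M_C₂H₆)
= (3.49/√20.18) / (3.49/√20.18 + 3.20/√30.07) = 0.7769/(0.7769 + 0.5836) = 0.5711.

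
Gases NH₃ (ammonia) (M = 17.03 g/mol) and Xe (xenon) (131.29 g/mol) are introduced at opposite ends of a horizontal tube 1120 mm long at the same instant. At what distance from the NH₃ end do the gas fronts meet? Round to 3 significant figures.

Graham's law gives d_NH₃/d_Xe = rate_NH₃/rate_Xe = √(M_Xe/M_NH₃) = √(131.29/17.03) = 2.777.
With d_NH₃ + d_Xe = 1120 mm, d_Xe = 1120/(1 + 2.777) = 296.6 mm.
d_NH₃ = 1120 − 296.6 = 823 mm.

823 mm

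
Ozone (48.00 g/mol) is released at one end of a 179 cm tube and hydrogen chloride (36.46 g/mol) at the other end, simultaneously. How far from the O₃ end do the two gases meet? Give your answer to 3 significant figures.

Graham's law gives d_O₃/d_HCl = rate_O₃/rate_HCl = √(M_HCl/M_O₃) = √(36.46/48.00) = 0.8715.
With d_O₃ + d_HCl = 179 cm, d_HCl = 179/(1 + 0.8715) = 95.64 cm.
d_O₃ = 179 − 95.64 = 83.4 cm.

83.4 cm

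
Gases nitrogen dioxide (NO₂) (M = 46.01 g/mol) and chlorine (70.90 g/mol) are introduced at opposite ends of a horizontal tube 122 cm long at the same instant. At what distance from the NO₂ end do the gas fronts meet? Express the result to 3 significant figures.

67.6 cm

The fronts meet when d_NO₂ + d_Cl₂ = L with d_NO₂/d_Cl₂ = √(M_Cl₂/M_NO₂) (Graham's law). Here √(M_Cl₂/M_NO₂) = √(70.90/46.01) = 1.241.
With d_NO₂ + d_Cl₂ = 122 cm, d_Cl₂ = 122/(1 + 1.241) = 54.43 cm.
d_NO₂ = 122 − 54.43 = 67.6 cm.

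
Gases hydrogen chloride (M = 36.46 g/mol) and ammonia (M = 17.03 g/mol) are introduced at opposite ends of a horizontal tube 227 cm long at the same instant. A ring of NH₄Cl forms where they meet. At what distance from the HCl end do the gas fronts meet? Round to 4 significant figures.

In equal time, each gas travels a distance ∝ its rate ∝ 1/√M, so d_HCl/d_NH₃ = √(M_NH₃/M_HCl) = √(17.03/36.46) = 0.6834.
With d_HCl + d_NH₃ = 227 cm, d_NH₃ = 227/(1 + 0.6834) = 134.8 cm.
d_HCl = 227 − 134.8 = 92.16 cm.

92.16 cm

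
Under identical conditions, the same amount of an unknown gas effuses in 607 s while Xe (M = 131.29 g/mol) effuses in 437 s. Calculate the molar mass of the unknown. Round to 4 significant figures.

253.3 g/mol

By Graham's law, t_X/t_Xe = √(M_X/M_Xe).
607/437 = 1.389 = √(M_X/131.29)
M_X = 131.29 × 1.389² = 131.29 × 1.929 = 253.3 g/mol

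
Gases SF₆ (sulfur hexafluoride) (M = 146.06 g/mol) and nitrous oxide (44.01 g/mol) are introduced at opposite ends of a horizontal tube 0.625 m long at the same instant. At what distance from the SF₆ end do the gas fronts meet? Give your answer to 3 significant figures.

0.221 m

Graham's law gives d_SF₆/d_N₂O = rate_SF₆/rate_N₂O = √(M_N₂O/M_SF₆) = √(44.01/146.06) = 0.5489.
With d_SF₆ + d_N₂O = 0.625 m, d_N₂O = 0.625/(1 + 0.5489) = 0.4035 m.
d_SF₆ = 0.625 − 0.4035 = 0.221 m.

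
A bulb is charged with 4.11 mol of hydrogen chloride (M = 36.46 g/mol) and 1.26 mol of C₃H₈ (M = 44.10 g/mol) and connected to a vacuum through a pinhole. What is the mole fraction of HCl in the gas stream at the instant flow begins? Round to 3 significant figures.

0.782

The effusion rate of species i is ∝ p_i/√M_i ∝ n_i/√M_i.
So x_HCl in the escaping gas = (n_HCl/√M_HCl) / Σ(n_i/√M_i)
= (4.11/√36.46) / (4.11/√36.46 + 1.26/√44.10) = 0.6807/(0.6807 + 0.1897) = 0.782.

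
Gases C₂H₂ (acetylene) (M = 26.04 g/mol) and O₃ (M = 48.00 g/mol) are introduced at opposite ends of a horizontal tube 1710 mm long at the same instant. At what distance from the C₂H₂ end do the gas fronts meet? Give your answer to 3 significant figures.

Distances travelled in equal time are proportional to diffusion rates, so d_C₂H₂/d_O₃ = √(M_O₃/M_C₂H₂) = √(48.00/26.04) = 1.358.
With d_C₂H₂ + d_O₃ = 1710 mm, d_O₃ = 1710/(1 + 1.358) = 725.3 mm.
d_C₂H₂ = 1710 − 725.3 = 985 mm.

985 mm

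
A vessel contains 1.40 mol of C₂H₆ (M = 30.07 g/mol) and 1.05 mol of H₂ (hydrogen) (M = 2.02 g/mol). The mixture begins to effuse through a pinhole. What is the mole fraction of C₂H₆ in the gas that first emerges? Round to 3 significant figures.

0.257

Effusion rate of each component ∝ n_i/√M_i (partial pressure × 1/√M).
x_C₂H₆(eff) = (n_C₂H₆/√M_C₂H₆) / (n_C₂H₆/√M_C₂H₆ + n_H₂/√M_H₂)
= (1.40/√30.07) / (1.40/√30.07 + 1.05/√2.02) = 0.2553/(0.2553 + 0.7388) = 0.257.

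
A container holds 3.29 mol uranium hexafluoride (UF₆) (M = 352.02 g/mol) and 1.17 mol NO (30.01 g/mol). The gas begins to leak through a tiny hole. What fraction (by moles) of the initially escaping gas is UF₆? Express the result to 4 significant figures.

Effusion rate of each component ∝ n_i/√M_i (partial pressure × 1/√M).
So x_UF₆ in the escaping gas = (n_UF₆/√M_UF₆) / Σ(n_i/√M_i)
= (3.29/√352.02) / (3.29/√352.02 + 1.17/√30.01) = 0.1754/(0.1754 + 0.2136) = 0.4509.

0.4509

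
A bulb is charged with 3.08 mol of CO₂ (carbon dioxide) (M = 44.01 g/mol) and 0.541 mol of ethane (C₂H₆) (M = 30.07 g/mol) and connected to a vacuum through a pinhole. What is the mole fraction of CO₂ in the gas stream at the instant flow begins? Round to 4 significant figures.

Each component's effusion rate ∝ (its partial pressure)·(1/√M) ∝ n_i/√M_i.
So x_CO₂ in the escaping gas = (n_CO₂/√M_CO₂) / Σ(n_i/√M_i)
= (3.08/√44.01) / (3.08/√44.01 + 0.541/√30.07) = 0.4643/(0.4643 + 0.09866) = 0.8247.

0.8247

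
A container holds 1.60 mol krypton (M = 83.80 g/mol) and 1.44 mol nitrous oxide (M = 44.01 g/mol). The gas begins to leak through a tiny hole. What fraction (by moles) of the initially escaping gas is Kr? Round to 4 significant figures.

The effusion rate of species i is ∝ p_i/√M_i ∝ n_i/√M_i.
Mole fraction of Kr in the effusate = (n_Kr/√M_Kr) / (n_Kr/√M_Kr + n_N₂O/√M_N₂O)
= (1.60/√83.80) / (1.60/√83.80 + 1.44/√44.01) = 0.1748/(0.1748 + 0.2171) = 0.4460.

0.4460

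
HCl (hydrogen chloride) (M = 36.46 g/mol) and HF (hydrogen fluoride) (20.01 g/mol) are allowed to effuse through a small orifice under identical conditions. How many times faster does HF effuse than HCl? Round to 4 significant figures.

1.350

From Graham's law, rate_HF/rate_HCl = √(M_HCl/M_HF) = √(36.46/20.01) = √1.822 = 1.350.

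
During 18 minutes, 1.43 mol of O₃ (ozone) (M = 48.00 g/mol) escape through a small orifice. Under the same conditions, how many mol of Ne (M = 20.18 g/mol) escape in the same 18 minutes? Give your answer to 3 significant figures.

From Graham's law, rate_Ne/rate_O₃ = √(M_O₃/M_Ne) = √(48.00/20.18) = √2.379 = 1.542.
So the amount for Ne is 1.43 × 1.542 = 2.21 mol.

2.21 mol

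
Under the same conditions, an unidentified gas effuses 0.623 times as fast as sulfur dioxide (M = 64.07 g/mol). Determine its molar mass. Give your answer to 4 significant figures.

By Graham's law, rate_X/rate_SO₂ = √(M_SO₂/M_X).
0.623 = √(64.07/M_X)
M_X = 64.07 / 0.623² = 64.07 / 0.3881 = 165.1 g/mol

165.1 g/mol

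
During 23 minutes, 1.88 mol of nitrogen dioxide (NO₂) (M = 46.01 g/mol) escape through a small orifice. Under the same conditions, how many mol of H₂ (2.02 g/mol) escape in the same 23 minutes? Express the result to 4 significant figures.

Graham's law gives rate_H₂/rate_NO₂ = √(M_NO₂/M_H₂) = √(46.01/2.02) = √22.78 = 4.773.
So the amount for H₂ is 1.88 × 4.773 = 8.972 mol.

8.972 mol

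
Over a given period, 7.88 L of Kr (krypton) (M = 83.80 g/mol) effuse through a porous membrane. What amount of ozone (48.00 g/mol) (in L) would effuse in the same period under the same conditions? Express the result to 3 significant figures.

10.4 L

Graham's law gives rate_O₃/rate_Kr = √(M_Kr/M_O₃) = √(83.80/48.00) = √1.746 = 1.321.
So the volume for O₃ is 7.88 × 1.321 = 10.4 L.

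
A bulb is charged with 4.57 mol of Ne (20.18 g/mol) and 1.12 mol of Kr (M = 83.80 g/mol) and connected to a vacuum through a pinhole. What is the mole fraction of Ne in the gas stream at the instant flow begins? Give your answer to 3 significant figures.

0.893

Rate_i ∝ x_i/√M_i (Graham's law weighted by mole fraction), so the effusate composition follows n_i/√M_i.
So x_Ne in the escaping gas = (n_Ne/√M_Ne) / Σ(n_i/√M_i)
= (4.57/√20.18) / (4.57/√20.18 + 1.12/√83.80) = 1.017/(1.017 + 0.1223) = 0.893.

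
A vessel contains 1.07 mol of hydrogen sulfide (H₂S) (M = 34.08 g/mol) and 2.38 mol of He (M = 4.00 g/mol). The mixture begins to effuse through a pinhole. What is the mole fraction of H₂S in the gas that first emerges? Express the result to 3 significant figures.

0.133

Rate_i ∝ x_i/√M_i (Graham's law weighted by mole fraction), so the effusate composition follows n_i/√M_i.
So x_H₂S in the escaping gas = (n_H₂S/√M_H₂S) / Σ(n_i/√M_i)
= (1.07/√34.08) / (1.07/√34.08 + 2.38/√4.00) = 0.1833/(0.1833 + 1.190) = 0.133.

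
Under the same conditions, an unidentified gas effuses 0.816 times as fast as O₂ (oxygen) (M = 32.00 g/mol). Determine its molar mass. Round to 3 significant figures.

48.1 g/mol

From Graham's law, rate_X/rate_O₂ = √(M_O₂/M_X).
0.816 = √(32.00/M_X)
M_X = 32.00 / 0.816² = 32.00 / 0.6659 = 48.1 g/mol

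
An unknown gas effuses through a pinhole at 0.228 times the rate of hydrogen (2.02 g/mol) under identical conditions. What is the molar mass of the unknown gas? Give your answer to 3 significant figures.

By Graham's law, rate_X/rate_H₂ = √(M_H₂/M_X).
0.228 = √(2.02/M_X)
M_X = 2.02 / 0.228² = 2.02 / 0.05198 = 38.9 g/mol

38.9 g/mol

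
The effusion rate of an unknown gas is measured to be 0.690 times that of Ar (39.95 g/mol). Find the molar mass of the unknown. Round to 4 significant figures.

Graham's law gives rate_X/rate_Ar = √(M_Ar/M_X).
0.690 = √(39.95/M_X)
M_X = 39.95 / 0.690² = 39.95 / 0.4761 = 83.91 g/mol

83.91 g/mol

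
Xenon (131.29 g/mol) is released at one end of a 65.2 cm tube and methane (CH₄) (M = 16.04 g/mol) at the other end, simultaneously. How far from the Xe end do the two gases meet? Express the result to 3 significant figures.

Distances travelled in equal time are proportional to diffusion rates, so d_Xe/d_CH₄ = √(M_CH₄/M_Xe) = √(16.04/131.29) = 0.3495.
With d_Xe + d_CH₄ = 65.2 cm, d_CH₄ = 65.2/(1 + 0.3495) = 48.31 cm.
d_Xe = 65.2 − 48.31 = 16.9 cm.

16.9 cm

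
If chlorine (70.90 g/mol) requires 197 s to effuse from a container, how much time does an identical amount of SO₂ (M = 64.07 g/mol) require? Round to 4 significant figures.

187.3 s

From Graham's law, t_SO₂/t_Cl₂ = √(M_SO₂/M_Cl₂) = √(64.07/70.90) = √0.9037 = 0.9506.
So the time for SO₂ is 197 × 0.9506 = 187.3 s.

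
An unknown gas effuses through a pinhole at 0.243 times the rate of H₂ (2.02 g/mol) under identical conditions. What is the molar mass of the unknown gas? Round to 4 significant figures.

By Graham's law, rate_X/rate_H₂ = √(M_H₂/M_X).
0.243 = √(2.02/M_X)
M_X = 2.02 / 0.243² = 2.02 / 0.05905 = 34.21 g/mol

34.21 g/mol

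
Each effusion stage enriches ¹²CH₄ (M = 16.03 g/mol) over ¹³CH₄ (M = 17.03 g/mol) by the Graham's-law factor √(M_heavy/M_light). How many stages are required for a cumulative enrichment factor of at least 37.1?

Per stage α = (17.03/16.03)^(1/2) = 1.06238^0.5, giving ln α = 0.03026.
Need α^N ≥ 37.1 ⇒ N ≥ ln(37.1) / ln α = 3.614 / 0.03026 = 119.43.
So at least 120 stages are needed.

120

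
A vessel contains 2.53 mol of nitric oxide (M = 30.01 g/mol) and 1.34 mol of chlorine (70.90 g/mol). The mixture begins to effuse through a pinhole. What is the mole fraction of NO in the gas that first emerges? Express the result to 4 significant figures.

Rate_i ∝ x_i/√M_i (Graham's law weighted by mole fraction), so the effusate composition follows n_i/√M_i.
x_NO(eff) = (n_NO/√M_NO) / (n_NO/√M_NO + n_Cl₂/√M_Cl₂)
= (2.53/√30.01) / (2.53/√30.01 + 1.34/√70.90) = 0.4618/(0.4618 + 0.1591) = 0.7437.

0.7437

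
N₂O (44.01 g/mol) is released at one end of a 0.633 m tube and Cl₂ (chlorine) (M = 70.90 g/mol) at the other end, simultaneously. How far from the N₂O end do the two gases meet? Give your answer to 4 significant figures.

0.3541 m

Graham's law gives d_N₂O/d_Cl₂ = rate_N₂O/rate_Cl₂ = √(M_Cl₂/M_N₂O) = √(70.90/44.01) = 1.269.
With d_N₂O + d_Cl₂ = 0.633 m, d_Cl₂ = 0.633/(1 + 1.269) = 0.2789 m.
d_N₂O = 0.633 − 0.2789 = 0.3541 m.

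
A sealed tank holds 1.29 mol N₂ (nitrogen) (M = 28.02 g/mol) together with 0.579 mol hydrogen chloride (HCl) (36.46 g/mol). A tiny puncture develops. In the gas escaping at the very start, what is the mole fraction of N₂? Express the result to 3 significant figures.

The effusion rate of species i is ∝ p_i/√M_i ∝ n_i/√M_i.
Mole fraction of N₂ in the effusate = (n_N₂/√M_N₂) / (n_N₂/√M_N₂ + n_HCl/√M_HCl)
= (1.29/√28.02) / (1.29/√28.02 + 0.579/√36.46) = 0.2437/(0.2437 + 0.09589) = 0.718.

0.718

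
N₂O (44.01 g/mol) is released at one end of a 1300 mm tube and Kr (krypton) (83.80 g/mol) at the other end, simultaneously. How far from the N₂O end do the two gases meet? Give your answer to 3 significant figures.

Distances travelled in equal time are proportional to diffusion rates, so d_N₂O/d_Kr = √(M_Kr/M_N₂O) = √(83.80/44.01) = 1.380.
With d_N₂O + d_Kr = 1300 mm, d_Kr = 1300/(1 + 1.380) = 546.2 mm.
d_N₂O = 1300 − 546.2 = 754 mm.

754 mm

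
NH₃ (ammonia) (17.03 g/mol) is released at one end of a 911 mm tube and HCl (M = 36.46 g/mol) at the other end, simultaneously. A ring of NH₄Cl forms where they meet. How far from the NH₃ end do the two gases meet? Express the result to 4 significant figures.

541.2 mm

Distances travelled in equal time are proportional to diffusion rates, so d_NH₃/d_HCl = √(M_HCl/M_NH₃) = √(36.46/17.03) = 1.463.
With d_NH₃ + d_HCl = 911 mm, d_HCl = 911/(1 + 1.463) = 369.8 mm.
d_NH₃ = 911 − 369.8 = 541.2 mm.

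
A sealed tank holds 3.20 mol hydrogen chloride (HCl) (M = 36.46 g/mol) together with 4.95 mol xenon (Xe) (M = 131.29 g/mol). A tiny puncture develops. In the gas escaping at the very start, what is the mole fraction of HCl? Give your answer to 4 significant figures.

0.5509

Rate_i ∝ x_i/√M_i (Graham's law weighted by mole fraction), so the effusate composition follows n_i/√M_i.
x_HCl(eff) = (n_HCl/√M_HCl) / (n_HCl/√M_HCl + n_Xe/√M_Xe)
= (3.20/√36.46) / (3.20/√36.46 + 4.95/√131.29) = 0.5300/(0.5300 + 0.4320) = 0.5509.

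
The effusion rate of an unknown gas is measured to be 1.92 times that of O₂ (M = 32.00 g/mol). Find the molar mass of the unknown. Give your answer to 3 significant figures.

8.68 g/mol

Graham's law gives rate_X/rate_O₂ = √(M_O₂/M_X).
1.92 = √(32.00/M_X)
M_X = 32.00 / 1.92² = 32.00 / 3.686 = 8.68 g/mol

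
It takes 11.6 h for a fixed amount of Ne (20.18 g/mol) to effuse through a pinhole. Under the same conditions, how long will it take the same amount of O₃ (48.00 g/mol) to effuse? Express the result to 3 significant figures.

17.9 h

Since effusion rate ∝ 1/√M, t_O₃/t_Ne = √(M_O₃/M_Ne) = √(48.00/20.18) = √2.379 = 1.542.
So the time for O₃ is 11.6 × 1.542 = 17.9 h.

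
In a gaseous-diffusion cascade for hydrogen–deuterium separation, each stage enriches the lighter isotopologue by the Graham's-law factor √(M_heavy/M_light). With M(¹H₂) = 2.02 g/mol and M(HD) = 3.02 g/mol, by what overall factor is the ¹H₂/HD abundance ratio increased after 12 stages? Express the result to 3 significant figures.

11.2

The single-stage factor is √(M_heavy/M_light), so 12 stages give [√(3.02/2.02)]^12 = (3.02/2.02)^(12/2).
= 1.49505^6 = 11.2.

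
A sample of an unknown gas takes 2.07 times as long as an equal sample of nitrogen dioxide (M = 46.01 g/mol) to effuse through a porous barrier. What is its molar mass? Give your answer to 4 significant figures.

197.1 g/mol

Using Graham's law: t_X/t_NO₂ = √(M_X/M_NO₂).
2.07 = √(M_X/46.01)
M_X = 46.01 × 2.07² = 46.01 × 4.285 = 197.1 g/mol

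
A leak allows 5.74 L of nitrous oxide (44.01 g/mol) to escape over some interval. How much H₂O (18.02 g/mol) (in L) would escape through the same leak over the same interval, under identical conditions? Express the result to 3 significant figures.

By Graham's law, rate_H₂O/rate_N₂O = √(M_N₂O/M_H₂O) = √(44.01/18.02) = √2.442 = 1.563.
So the volume for H₂O is 5.74 × 1.563 = 8.97 L.

8.97 L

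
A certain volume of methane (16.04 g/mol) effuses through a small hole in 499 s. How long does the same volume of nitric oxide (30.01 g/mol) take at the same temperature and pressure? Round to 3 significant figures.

683 s

Since effusion rate ∝ 1/√M, t_NO/t_CH₄ = √(M_NO/M_CH₄) = √(30.01/16.04) = √1.871 = 1.368.
So the time for NO is 499 × 1.368 = 683 s.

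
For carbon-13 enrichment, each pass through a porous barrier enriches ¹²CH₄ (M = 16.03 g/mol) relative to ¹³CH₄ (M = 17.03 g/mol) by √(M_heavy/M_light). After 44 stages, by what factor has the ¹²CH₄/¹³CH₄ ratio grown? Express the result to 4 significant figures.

Each stage multiplies the ratio by α = √(17.03/16.03), so after 44 stages the overall factor is α^44 = (17.03/16.03)^(44/2).
= 1.06238^22 = 3.786.

3.786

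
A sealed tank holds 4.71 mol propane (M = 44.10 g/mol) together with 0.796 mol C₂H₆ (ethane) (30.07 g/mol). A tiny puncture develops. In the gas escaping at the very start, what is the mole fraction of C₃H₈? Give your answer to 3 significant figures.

0.830

Each component's effusion rate ∝ (its partial pressure)·(1/√M) ∝ n_i/√M_i.
x_C₃H₈(eff) = (n_C₃H₈/√M_C₃H₈) / (n_C₃H₈/√M_C₃H₈ + n_C₂H₆/√M_C₂H₆)
= (4.71/√44.10) / (4.71/√44.10 + 0.796/√30.07) = 0.7093/(0.7093 + 0.1452) = 0.830.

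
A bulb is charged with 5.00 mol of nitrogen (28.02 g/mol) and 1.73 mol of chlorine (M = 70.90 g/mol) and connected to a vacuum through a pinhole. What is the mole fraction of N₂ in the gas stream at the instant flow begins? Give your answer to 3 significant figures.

0.821

Rate_i ∝ x_i/√M_i (Graham's law weighted by mole fraction), so the effusate composition follows n_i/√M_i.
So x_N₂ in the escaping gas = (n_N₂/√M_N₂) / Σ(n_i/√M_i)
= (5.00/√28.02) / (5.00/√28.02 + 1.73/√70.90) = 0.9446/(0.9446 + 0.2055) = 0.821.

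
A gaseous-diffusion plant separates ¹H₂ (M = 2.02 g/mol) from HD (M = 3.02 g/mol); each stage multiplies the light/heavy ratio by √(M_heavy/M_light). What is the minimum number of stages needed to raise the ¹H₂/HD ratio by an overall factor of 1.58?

Per stage α = (3.02/2.02)^(1/2) = 1.49505^0.5, giving ln α = 0.2011.
Need α^N ≥ 1.58 ⇒ N ≥ ln(1.58) / ln α = 0.4574 / 0.2011 = 2.27.
Rounding up, N = 3 stages.

3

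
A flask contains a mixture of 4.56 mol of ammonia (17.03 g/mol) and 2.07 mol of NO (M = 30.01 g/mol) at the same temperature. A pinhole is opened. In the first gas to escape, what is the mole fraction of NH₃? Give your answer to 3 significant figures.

0.745

Effusion rate of each component ∝ n_i/√M_i (partial pressure × 1/√M).
So x_NH₃ in the escaping gas = (n_NH₃/√M_NH₃) / Σ(n_i/√M_i)
= (4.56/√17.03) / (4.56/√17.03 + 2.07/√30.01) = 1.105/(1.105 + 0.3779) = 0.745.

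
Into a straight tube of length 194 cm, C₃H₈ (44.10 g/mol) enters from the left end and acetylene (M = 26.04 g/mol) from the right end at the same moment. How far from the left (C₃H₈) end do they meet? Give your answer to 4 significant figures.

In equal time, each gas travels a distance ∝ its rate ∝ 1/√M, so d_C₃H₈/d_C₂H₂ = √(M_C₂H₂/M_C₃H₈) = √(26.04/44.10) = 0.7684.
With d_C₃H₈ + d_C₂H₂ = 194 cm, d_C₂H₂ = 194/(1 + 0.7684) = 109.7 cm.
d_C₃H₈ = 194 − 109.7 = 84.30 cm.

84.30 cm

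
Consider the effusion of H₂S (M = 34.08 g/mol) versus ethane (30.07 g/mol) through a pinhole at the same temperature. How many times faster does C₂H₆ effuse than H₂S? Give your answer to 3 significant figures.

By Graham's law, rate_C₂H₆/rate_H₂S = √(M_H₂S/M_C₂H₆) = √(34.08/30.07) = √1.133 = 1.06.

1.06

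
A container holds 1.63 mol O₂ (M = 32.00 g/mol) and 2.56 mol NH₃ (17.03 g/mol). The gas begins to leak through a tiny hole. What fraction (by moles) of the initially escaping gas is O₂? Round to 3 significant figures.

0.317

Each component's effusion rate ∝ (its partial pressure)·(1/√M) ∝ n_i/√M_i.
Mole fraction of O₂ in the effusate = (n_O₂/√M_O₂) / (n_O₂/√M_O₂ + n_NH₃/√M_NH₃)
= (1.63/√32.00) / (1.63/√32.00 + 2.56/√17.03) = 0.2881/(0.2881 + 0.6203) = 0.317.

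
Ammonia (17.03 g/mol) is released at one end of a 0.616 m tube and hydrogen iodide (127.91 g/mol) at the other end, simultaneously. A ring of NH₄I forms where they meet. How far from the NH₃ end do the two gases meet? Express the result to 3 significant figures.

In equal time, each gas travels a distance ∝ its rate ∝ 1/√M, so d_NH₃/d_HI = √(M_HI/M_NH₃) = √(127.91/17.03) = 2.741.
With d_NH₃ + d_HI = 0.616 m, d_HI = 0.616/(1 + 2.741) = 0.1647 m.
d_NH₃ = 0.616 − 0.1647 = 0.451 m.

0.451 m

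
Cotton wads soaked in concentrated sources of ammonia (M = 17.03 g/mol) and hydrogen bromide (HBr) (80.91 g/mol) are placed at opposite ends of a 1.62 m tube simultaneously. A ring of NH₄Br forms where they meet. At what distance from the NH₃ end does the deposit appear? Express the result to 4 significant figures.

Graham's law gives d_NH₃/d_HBr = rate_NH₃/rate_HBr = √(M_HBr/M_NH₃) = √(80.91/17.03) = 2.180.
With d_NH₃ + d_HBr = 1.62 m, d_HBr = 1.62/(1 + 2.180) = 0.5095 m.
d_NH₃ = 1.62 − 0.5095 = 1.111 m.

1.111 m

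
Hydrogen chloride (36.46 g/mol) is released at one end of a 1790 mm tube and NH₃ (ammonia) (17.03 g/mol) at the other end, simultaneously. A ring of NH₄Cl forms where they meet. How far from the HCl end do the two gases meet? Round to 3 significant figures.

Distances travelled in equal time are proportional to diffusion rates, so d_HCl/d_NH₃ = √(M_NH₃/M_HCl) = √(17.03/36.46) = 0.6834.
With d_HCl + d_NH₃ = 1790 mm, d_NH₃ = 1790/(1 + 0.6834) = 1063 mm.
d_HCl = 1790 − 1063 = 727 mm.

727 mm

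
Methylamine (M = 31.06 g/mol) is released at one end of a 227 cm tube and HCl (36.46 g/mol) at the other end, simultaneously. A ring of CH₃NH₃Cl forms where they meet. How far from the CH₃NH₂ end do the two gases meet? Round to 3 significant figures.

118 cm

The fronts meet when d_CH₃NH₂ + d_HCl = L with d_CH₃NH₂/d_HCl = √(M_HCl/M_CH₃NH₂) (Graham's law). Here √(M_HCl/M_CH₃NH₂) = √(36.46/31.06) = 1.083.
With d_CH₃NH₂ + d_HCl = 227 cm, d_HCl = 227/(1 + 1.083) = 109.0 cm.
d_CH₃NH₂ = 227 − 109.0 = 118 cm.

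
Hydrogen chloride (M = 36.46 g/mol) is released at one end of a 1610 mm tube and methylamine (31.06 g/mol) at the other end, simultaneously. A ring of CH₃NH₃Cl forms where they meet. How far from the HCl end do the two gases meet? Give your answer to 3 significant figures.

Distances travelled in equal time are proportional to diffusion rates, so d_HCl/d_CH₃NH₂ = √(M_CH₃NH₂/M_HCl) = √(31.06/36.46) = 0.9230.
With d_HCl + d_CH₃NH₂ = 1610 mm, d_CH₃NH₂ = 1610/(1 + 0.9230) = 837.2 mm.
d_HCl = 1610 − 837.2 = 773 mm.

773 mm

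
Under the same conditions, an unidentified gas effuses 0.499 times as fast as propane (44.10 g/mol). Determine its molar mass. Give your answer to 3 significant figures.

Graham's law gives rate_X/rate_C₃H₈ = √(M_C₃H₈/M_X).
0.499 = √(44.10/M_X)
M_X = 44.10 / 0.499² = 44.10 / 0.2490 = 177 g/mol

177 g/mol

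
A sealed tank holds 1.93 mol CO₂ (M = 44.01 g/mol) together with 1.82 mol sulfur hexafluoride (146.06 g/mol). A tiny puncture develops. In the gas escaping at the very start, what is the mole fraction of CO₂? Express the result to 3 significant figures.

Effusion rate of each component ∝ n_i/√M_i (partial pressure × 1/√M).
x_CO₂(eff) = (n_CO₂/√M_CO₂) / (n_CO₂/√M_CO₂ + n_SF₆/√M_SF₆)
= (1.93/√44.01) / (1.93/√44.01 + 1.82/√146.06) = 0.2909/(0.2909 + 0.1506) = 0.659.

0.659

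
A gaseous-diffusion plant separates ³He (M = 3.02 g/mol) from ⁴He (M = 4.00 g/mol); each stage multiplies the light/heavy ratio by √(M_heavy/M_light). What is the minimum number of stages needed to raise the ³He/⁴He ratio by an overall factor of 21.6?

22

Per stage α = (4.00/3.02)^(1/2) = 1.32450^0.5, giving ln α = 0.1405.
Need α^N ≥ 21.6 ⇒ N ≥ ln(21.6) / ln α = 3.073 / 0.1405 = 21.87.
So at least 22 stages are needed.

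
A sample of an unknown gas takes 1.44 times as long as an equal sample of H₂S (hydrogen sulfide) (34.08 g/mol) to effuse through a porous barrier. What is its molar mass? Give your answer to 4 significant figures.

70.67 g/mol

Since effusion rate ∝ 1/√M, t_X/t_H₂S = √(M_X/M_H₂S).
1.44 = √(M_X/34.08)
M_X = 34.08 × 1.44² = 34.08 × 2.074 = 70.67 g/mol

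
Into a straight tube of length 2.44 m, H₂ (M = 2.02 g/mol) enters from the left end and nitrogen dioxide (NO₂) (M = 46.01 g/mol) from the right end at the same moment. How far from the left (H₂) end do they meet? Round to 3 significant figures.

2.02 m

In equal time, each gas travels a distance ∝ its rate ∝ 1/√M, so d_H₂/d_NO₂ = √(M_NO₂/M_H₂) = √(46.01/2.02) = 4.773.
With d_H₂ + d_NO₂ = 2.44 m, d_NO₂ = 2.44/(1 + 4.773) = 0.4227 m.
d_H₂ = 2.44 − 0.4227 = 2.02 m.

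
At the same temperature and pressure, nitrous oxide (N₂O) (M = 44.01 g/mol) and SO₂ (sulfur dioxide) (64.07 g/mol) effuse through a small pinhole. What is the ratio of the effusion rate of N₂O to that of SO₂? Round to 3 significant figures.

1.21

By Graham's law, rate_N₂O/rate_SO₂ = √(M_SO₂/M_N₂O) = √(64.07/44.01) = √1.456 = 1.21.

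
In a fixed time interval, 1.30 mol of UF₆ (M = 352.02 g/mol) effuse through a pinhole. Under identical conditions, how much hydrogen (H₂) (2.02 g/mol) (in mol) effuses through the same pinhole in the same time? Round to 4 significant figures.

17.16 mol

By Graham's law, rate_H₂/rate_UF₆ = √(M_UF₆/M_H₂) = √(352.02/2.02) = √174.3 = 13.20.
So the amount for H₂ is 1.30 × 13.20 = 17.16 mol.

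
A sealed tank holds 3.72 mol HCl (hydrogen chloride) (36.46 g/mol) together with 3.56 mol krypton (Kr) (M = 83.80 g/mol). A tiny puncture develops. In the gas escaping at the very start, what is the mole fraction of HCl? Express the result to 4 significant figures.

Each component's effusion rate ∝ (its partial pressure)·(1/√M) ∝ n_i/√M_i.
So x_HCl in the escaping gas = (n_HCl/√M_HCl) / Σ(n_i/√M_i)
= (3.72/√36.46) / (3.72/√36.46 + 3.56/√83.80) = 0.6161/(0.6161 + 0.3889) = 0.6130.

0.6130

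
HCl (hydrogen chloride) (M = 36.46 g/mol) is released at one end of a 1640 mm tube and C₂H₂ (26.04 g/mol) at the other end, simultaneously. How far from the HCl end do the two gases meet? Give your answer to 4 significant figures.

751.2 mm

Distances travelled in equal time are proportional to diffusion rates, so d_HCl/d_C₂H₂ = √(M_C₂H₂/M_HCl) = √(26.04/36.46) = 0.8451.
With d_HCl + d_C₂H₂ = 1640 mm, d_C₂H₂ = 1640/(1 + 0.8451) = 888.8 mm.
d_HCl = 1640 − 888.8 = 751.2 mm.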